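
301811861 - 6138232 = 295673629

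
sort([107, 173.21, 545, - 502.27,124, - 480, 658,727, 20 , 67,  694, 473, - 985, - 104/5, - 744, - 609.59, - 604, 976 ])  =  [-985,-744, - 609.59 , - 604,  -  502.27, - 480, - 104/5, 20,67,107,  124, 173.21, 473,545, 658 , 694, 727,976]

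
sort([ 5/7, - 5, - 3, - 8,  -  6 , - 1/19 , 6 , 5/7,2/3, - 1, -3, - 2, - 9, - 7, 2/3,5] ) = [ - 9, - 8, - 7,-6  , - 5, - 3, - 3, - 2, - 1,- 1/19,  2/3, 2/3,5/7,5/7,5,6] 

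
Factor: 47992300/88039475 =1919692/3521579 = 2^2  *  43^1*461^(-1)*7639^(  -  1 )*11161^1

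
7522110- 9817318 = - 2295208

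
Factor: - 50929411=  - 13^1*1601^1*2447^1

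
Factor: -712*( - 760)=2^6*5^1*19^1*89^1= 541120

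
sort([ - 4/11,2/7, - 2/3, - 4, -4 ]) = [-4, - 4, - 2/3,-4/11, 2/7]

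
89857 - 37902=51955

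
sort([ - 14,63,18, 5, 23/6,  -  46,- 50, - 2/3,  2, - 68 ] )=[ - 68,  -  50, - 46 , - 14, - 2/3,2,  23/6, 5, 18, 63 ] 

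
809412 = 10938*74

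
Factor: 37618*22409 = 842981762 = 2^1*7^1*2687^1*22409^1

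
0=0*364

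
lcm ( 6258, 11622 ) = 81354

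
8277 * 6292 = 52078884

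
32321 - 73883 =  - 41562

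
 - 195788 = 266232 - 462020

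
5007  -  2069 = 2938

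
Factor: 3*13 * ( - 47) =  - 3^1*13^1*47^1 = -  1833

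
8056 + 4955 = 13011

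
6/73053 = 2/24351 = 0.00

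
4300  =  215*20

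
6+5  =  11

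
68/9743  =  68/9743 =0.01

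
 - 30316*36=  - 1091376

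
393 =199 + 194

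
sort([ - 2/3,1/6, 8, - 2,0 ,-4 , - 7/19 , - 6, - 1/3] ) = [  -  6,-4, -2, - 2/3, - 7/19,-1/3,0, 1/6, 8 ]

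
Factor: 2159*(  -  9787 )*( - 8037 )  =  3^2 * 17^1*19^1*47^1 * 127^1 * 9787^1 =169822878921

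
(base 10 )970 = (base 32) UA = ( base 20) 28A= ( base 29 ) 14d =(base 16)3CA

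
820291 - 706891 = 113400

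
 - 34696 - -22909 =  -11787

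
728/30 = 24 + 4/15 = 24.27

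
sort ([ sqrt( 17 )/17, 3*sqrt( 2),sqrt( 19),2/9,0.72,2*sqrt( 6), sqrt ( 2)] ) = [ 2/9, sqrt( 17)/17,0.72,sqrt( 2), 3*sqrt( 2),sqrt (19),2*sqrt( 6) ]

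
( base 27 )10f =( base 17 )29d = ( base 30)OO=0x2e8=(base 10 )744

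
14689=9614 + 5075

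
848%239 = 131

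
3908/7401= 3908/7401=0.53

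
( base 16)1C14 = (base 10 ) 7188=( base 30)7TI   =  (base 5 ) 212223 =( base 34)67e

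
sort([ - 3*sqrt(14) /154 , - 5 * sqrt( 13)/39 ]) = [ - 5*sqrt( 13)/39, - 3*sqrt (14 )/154 ] 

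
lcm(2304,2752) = 99072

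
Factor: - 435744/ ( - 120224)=3^2*13^( - 1) * 17^( - 1) * 89^1= 801/221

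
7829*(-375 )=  - 2935875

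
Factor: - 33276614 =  - 2^1 * 7^1*1399^1*1699^1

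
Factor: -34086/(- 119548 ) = 2^(-1 )*3^1*11^(-2 ) * 23^1 = 69/242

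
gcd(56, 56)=56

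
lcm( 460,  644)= 3220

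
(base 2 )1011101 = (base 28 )39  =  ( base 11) 85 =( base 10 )93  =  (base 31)30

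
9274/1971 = 9274/1971=4.71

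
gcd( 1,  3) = 1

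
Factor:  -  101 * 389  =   - 39289 = - 101^1 *389^1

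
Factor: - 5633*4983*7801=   -  3^1 * 11^1*29^1*43^1*131^1*151^1*269^1 =-218968133439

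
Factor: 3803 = 3803^1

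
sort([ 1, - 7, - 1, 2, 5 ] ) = [ - 7, - 1, 1, 2,5 ] 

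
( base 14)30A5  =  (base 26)CA5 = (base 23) FJ5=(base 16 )20B9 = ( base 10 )8377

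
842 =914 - 72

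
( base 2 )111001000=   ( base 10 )456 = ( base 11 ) 385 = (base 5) 3311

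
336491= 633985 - 297494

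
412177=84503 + 327674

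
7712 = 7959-247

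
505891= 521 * 971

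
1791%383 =259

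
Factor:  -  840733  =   - 840733^1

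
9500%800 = 700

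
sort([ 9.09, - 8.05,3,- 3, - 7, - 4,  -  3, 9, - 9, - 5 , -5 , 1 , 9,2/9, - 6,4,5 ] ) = [ - 9, - 8.05 , - 7 , - 6 , -5, - 5, - 4 , - 3, - 3,2/9, 1 , 3,  4,5,9, 9,9.09 ] 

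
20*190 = 3800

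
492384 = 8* 61548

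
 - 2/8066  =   - 1/4033 = - 0.00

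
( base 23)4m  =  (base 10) 114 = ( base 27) 46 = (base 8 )162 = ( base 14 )82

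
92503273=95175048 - 2671775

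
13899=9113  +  4786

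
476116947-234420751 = 241696196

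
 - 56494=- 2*28247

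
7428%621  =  597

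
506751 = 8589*59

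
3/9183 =1/3061 = 0.00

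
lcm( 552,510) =46920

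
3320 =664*5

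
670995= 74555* 9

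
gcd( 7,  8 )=1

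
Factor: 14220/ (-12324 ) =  - 3^1*5^1 * 13^ ( - 1 ) = - 15/13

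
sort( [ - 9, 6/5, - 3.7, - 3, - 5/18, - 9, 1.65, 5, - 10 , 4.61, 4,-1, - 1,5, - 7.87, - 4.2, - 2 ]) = [ - 10, - 9,-9, - 7.87, - 4.2,-3.7, - 3, - 2, - 1, - 1, - 5/18, 6/5, 1.65 , 4,4.61,5,5] 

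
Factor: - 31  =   - 31^1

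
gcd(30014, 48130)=2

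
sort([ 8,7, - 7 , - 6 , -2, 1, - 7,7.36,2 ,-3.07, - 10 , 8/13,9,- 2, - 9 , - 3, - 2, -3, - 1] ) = [ - 10,-9, - 7, - 7 , - 6, - 3.07, - 3,-3 , - 2, - 2, - 2, - 1, 8/13 , 1, 2,7, 7.36, 8, 9]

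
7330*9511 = 69715630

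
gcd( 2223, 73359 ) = 2223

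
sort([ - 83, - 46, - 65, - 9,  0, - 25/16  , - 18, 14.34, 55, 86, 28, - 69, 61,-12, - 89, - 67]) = [ - 89, - 83, - 69,- 67,  -  65,- 46, - 18,  -  12  ,-9 , - 25/16,0, 14.34 , 28, 55, 61,86]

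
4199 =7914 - 3715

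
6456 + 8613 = 15069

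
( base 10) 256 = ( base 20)CG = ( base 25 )A6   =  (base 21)c4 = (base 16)100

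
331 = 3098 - 2767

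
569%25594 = 569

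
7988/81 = 98 + 50/81 =98.62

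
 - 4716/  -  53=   88 + 52/53 = 88.98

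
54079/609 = 54079/609  =  88.80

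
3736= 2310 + 1426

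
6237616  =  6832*913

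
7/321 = 7/321  =  0.02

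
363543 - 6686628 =  -  6323085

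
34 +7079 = 7113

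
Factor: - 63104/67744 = -68/73 = -2^2* 17^1 *73^ (-1)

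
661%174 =139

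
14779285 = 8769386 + 6009899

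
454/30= 227/15= 15.13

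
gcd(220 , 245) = 5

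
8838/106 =4419/53 = 83.38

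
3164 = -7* ( - 452 )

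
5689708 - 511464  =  5178244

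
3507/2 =3507/2=1753.50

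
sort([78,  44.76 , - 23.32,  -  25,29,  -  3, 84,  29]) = [ - 25, - 23.32, - 3, 29, 29, 44.76, 78 , 84] 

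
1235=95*13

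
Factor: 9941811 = 3^1*11^1 * 301267^1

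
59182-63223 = -4041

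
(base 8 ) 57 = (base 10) 47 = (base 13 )38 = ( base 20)27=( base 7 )65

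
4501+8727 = 13228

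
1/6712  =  1/6712 = 0.00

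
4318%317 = 197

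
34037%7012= 5989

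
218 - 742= - 524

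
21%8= 5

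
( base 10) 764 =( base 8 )1374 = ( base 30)PE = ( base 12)538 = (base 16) 2fc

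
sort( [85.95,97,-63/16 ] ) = [ - 63/16,85.95, 97 ] 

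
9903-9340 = 563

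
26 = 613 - 587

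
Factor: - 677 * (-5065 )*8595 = 3^2*5^2*191^1 * 677^1*1013^1=29472297975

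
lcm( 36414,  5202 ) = 36414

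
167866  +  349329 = 517195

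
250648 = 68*3686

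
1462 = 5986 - 4524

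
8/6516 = 2/1629 = 0.00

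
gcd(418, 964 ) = 2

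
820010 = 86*9535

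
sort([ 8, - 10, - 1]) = [ - 10, -1,8]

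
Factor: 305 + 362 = 667 = 23^1*29^1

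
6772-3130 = 3642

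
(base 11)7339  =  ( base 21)110k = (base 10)9722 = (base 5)302342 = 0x25fa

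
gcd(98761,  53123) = 1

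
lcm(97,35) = 3395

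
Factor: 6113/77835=3^( - 1)*5^( - 1 )*5189^( - 1) *6113^1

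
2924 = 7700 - 4776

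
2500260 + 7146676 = 9646936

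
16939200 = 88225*192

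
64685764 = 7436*8699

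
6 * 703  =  4218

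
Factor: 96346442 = 2^1*48173221^1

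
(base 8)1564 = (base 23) 1FA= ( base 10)884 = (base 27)15k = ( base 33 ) qq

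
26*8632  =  224432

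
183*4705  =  861015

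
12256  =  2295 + 9961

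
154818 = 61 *2538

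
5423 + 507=5930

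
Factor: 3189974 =2^1*1594987^1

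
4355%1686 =983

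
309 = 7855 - 7546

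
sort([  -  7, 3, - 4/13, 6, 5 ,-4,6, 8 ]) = [ - 7 , - 4, - 4/13, 3, 5, 6, 6,  8]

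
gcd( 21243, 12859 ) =1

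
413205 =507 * 815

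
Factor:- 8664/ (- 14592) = 2^(  -  5 )*19^1  =  19/32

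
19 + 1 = 20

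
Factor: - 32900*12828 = -422041200  =  - 2^4 * 3^1*5^2 * 7^1*47^1*1069^1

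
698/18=349/9  =  38.78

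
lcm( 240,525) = 8400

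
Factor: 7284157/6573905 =5^(- 1)*13^( - 1)*19^( - 1) * 43^1*5323^( - 1 )*169399^1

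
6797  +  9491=16288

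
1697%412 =49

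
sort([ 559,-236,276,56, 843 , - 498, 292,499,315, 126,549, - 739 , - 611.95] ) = [ - 739, - 611.95,-498, - 236,56,126,276,292,315,499,549,559,843] 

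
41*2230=91430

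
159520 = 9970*16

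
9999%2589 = 2232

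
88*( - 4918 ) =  -432784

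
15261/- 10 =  - 1527 + 9/10=-1526.10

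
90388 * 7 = 632716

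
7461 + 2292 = 9753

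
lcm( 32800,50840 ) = 1016800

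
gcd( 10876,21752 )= 10876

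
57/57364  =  57/57364 = 0.00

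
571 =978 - 407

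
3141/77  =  40 + 61/77 =40.79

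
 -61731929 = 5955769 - 67687698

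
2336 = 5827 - 3491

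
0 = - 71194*0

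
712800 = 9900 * 72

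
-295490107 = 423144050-718634157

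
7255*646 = 4686730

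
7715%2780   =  2155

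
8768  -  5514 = 3254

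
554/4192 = 277/2096 = 0.13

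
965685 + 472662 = 1438347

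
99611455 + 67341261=166952716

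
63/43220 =63/43220  =  0.00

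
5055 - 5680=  - 625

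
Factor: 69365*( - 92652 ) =-6426805980 = - 2^2*3^1*5^1* 7^1*1103^1*13873^1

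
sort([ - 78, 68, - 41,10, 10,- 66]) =[ - 78, - 66 ,-41, 10,  10 , 68]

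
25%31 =25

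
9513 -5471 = 4042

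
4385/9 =487 + 2/9 = 487.22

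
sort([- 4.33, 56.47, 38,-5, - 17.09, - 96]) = [  -  96,  -  17.09, - 5, - 4.33, 38,56.47 ]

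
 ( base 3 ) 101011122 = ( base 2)1110011110111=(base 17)18b3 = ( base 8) 16367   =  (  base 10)7415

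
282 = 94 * 3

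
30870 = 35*882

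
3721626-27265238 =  - 23543612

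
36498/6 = 6083=6083.00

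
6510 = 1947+4563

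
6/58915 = 6/58915 =0.00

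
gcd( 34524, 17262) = 17262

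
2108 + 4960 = 7068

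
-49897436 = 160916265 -210813701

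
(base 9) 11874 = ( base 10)8005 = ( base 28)A5P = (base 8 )17505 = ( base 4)1331011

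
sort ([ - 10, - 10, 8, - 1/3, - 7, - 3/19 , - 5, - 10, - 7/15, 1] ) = [ - 10, - 10,-10, - 7, - 5, - 7/15 , - 1/3, - 3/19, 1,8]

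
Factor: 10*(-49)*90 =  - 44100 = -2^2*3^2*5^2*7^2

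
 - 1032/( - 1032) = 1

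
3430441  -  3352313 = 78128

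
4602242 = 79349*58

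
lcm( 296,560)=20720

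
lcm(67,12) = 804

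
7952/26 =305 + 11/13 = 305.85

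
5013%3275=1738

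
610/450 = 61/45= 1.36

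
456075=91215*5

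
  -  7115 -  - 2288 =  -4827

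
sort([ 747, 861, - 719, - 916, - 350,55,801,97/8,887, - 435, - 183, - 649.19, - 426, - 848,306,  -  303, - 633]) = [ - 916, - 848, - 719, - 649.19, - 633, - 435, - 426, - 350, - 303,  -  183,97/8,  55,306,747,801, 861,887 ] 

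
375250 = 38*9875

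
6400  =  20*320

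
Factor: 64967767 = 64967767^1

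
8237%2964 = 2309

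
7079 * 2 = 14158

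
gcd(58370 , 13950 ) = 10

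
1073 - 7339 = -6266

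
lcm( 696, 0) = 0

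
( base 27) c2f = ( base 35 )76W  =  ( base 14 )32db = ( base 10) 8817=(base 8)21161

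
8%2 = 0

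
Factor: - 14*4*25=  - 1400 = - 2^3*5^2*7^1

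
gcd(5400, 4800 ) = 600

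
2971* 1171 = 3479041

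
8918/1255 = 8918/1255  =  7.11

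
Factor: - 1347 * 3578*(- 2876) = 13861071816 = 2^3 *3^1 * 449^1*  719^1*1789^1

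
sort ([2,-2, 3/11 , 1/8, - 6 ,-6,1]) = [ - 6,  -  6, - 2,1/8, 3/11,1, 2 ] 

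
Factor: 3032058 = 2^1*3^1*19^1 * 26597^1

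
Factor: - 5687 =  - 11^2*47^1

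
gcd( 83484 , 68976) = 36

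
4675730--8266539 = 12942269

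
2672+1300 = 3972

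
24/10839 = 8/3613  =  0.00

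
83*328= 27224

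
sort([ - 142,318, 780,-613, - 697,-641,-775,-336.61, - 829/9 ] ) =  [-775, - 697, - 641, - 613,-336.61, - 142,-829/9,318,780 ]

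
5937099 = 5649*1051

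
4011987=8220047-4208060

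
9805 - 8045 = 1760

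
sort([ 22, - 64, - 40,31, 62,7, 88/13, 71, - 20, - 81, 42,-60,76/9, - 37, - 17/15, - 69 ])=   [ - 81, - 69, - 64, - 60,-40, - 37, - 20, - 17/15, 88/13, 7, 76/9, 22, 31 , 42, 62,71]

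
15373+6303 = 21676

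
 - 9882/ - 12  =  823+ 1/2 = 823.50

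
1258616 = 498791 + 759825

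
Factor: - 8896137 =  - 3^1* 2965379^1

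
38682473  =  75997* 509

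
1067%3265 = 1067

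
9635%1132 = 579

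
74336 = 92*808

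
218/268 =109/134 =0.81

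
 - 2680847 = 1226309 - 3907156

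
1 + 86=87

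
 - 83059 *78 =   -  6478602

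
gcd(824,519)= 1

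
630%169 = 123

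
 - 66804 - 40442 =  - 107246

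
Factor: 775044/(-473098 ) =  - 2^1 * 3^2*21529^1*236549^ ( - 1 ) = - 387522/236549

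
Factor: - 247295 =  - 5^1 *49459^1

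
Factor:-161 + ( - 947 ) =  - 1108 =- 2^2*277^1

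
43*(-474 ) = -20382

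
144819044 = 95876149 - -48942895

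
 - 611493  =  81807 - 693300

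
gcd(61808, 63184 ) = 16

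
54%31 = 23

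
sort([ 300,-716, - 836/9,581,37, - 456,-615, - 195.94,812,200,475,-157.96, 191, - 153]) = [-716, - 615,- 456, - 195.94, - 157.96, - 153, - 836/9,37 , 191,  200 , 300, 475,581,812] 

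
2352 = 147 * 16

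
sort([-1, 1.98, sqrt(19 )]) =[-1,  1.98,sqrt( 19) ] 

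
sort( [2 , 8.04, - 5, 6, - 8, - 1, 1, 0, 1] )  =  [  -  8, - 5, - 1, 0,1,1  ,  2, 6,8.04]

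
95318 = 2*47659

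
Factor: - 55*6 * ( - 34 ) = 11220 = 2^2*3^1*5^1 * 11^1*17^1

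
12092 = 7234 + 4858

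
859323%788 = 403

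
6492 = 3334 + 3158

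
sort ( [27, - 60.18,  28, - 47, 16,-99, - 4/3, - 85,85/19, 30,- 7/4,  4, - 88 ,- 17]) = [ - 99,-88,  -  85,-60.18, - 47, - 17,  -  7/4,-4/3, 4,85/19, 16,  27, 28,30 ] 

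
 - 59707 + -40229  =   - 99936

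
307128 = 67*4584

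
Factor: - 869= - 11^1*79^1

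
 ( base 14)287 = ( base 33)FG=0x1FF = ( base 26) JH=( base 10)511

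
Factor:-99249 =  - 3^1*33083^1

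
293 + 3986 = 4279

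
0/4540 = 0 = 0.00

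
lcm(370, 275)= 20350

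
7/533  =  7/533 = 0.01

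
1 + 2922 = 2923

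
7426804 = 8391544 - 964740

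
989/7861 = 989/7861 = 0.13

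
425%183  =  59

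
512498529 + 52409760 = 564908289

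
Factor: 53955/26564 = 2^ ( -2)*3^2*5^1*11^1 *29^ (  -  1 )*109^1*229^( - 1)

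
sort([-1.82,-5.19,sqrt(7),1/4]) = [ - 5.19, - 1.82,1/4,sqrt(7 )] 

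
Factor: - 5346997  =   - 5346997^1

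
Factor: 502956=2^2 * 3^3*4657^1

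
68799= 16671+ 52128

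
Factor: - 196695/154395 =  - 3^1 * 31^1*73^( - 1)  =  - 93/73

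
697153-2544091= - 1846938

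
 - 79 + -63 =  - 142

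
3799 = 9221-5422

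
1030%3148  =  1030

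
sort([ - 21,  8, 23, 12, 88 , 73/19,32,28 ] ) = [ - 21,73/19,8 , 12 , 23,28,32, 88 ]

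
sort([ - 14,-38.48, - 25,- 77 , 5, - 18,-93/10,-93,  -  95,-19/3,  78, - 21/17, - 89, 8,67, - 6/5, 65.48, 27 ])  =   [ - 95, - 93,-89, - 77, - 38.48 , - 25, - 18, - 14,-93/10 ,-19/3,  -  21/17, - 6/5,5,  8,  27,  65.48,67, 78 ]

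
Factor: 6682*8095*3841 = 207762724390 = 2^1*5^1*13^1*23^1*167^1*257^1 * 1619^1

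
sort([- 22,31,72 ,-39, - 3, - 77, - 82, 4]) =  [ - 82, - 77, - 39  ,- 22, - 3, 4, 31, 72] 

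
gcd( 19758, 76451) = 89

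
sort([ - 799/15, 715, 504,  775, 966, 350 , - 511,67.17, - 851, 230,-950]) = [ - 950, -851,-511, -799/15 , 67.17,  230, 350 , 504, 715, 775, 966]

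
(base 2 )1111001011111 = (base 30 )8j5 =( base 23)eg1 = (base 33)74k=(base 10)7775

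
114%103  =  11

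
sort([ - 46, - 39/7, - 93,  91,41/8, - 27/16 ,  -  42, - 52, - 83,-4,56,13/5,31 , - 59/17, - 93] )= [ - 93, - 93, -83 , - 52, - 46, - 42, - 39/7, - 4,  -  59/17, - 27/16,13/5, 41/8, 31, 56,91] 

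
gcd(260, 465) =5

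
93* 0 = 0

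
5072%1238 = 120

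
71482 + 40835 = 112317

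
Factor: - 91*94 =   -  2^1*7^1*13^1*47^1 = - 8554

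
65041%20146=4603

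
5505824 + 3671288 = 9177112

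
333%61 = 28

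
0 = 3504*0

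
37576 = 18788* 2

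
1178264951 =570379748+607885203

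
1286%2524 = 1286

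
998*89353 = 89174294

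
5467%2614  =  239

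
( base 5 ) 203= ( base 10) 53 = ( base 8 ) 65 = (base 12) 45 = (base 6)125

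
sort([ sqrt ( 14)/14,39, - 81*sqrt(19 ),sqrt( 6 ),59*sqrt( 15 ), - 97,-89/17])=[  -  81*sqrt( 19 ), - 97 , - 89/17,  sqrt( 14) /14,sqrt( 6), 39, 59* sqrt(15 ) ] 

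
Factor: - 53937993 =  - 3^1*3253^1*5527^1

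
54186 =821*66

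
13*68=884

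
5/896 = 5/896   =  0.01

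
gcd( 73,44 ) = 1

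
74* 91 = 6734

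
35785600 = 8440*4240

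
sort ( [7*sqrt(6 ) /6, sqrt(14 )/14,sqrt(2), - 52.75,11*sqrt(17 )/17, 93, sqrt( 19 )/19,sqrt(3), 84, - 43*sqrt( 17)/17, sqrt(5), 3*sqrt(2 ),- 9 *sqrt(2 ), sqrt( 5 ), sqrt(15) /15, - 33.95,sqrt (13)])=[ -52.75, - 33.95,-9*sqrt(  2 ), - 43*sqrt(17 ) /17, sqrt( 19 )/19,sqrt( 15)/15, sqrt(14 )/14,sqrt ( 2), sqrt(3 ) , sqrt(5),sqrt( 5 ), 11*sqrt( 17)/17, 7*sqrt(6 ) /6,  sqrt(13 ), 3*  sqrt( 2), 84, 93] 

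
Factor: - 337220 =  - 2^2 * 5^1*13^1 * 1297^1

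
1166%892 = 274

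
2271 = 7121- 4850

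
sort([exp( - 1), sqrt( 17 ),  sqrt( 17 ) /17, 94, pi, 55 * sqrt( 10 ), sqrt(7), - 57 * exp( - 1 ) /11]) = [ - 57* exp( - 1)/11, sqrt( 17 ) /17,exp( - 1 ), sqrt(7 ),pi,sqrt(17 ),94,55*sqrt( 10 )] 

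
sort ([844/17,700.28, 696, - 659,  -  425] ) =[ - 659,-425,844/17,696,700.28] 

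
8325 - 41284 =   -  32959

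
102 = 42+60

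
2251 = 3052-801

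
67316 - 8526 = 58790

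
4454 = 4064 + 390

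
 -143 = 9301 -9444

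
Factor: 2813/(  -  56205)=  - 3^ (  -  2)*5^ ( - 1)*29^1*97^1*1249^ (-1) 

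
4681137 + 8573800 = 13254937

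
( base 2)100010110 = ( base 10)278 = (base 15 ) 138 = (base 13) 185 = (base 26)AI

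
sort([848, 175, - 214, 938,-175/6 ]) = [ - 214,-175/6,175,848, 938 ] 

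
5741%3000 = 2741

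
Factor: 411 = 3^1*137^1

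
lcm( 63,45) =315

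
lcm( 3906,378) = 11718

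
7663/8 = 7663/8  =  957.88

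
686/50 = 343/25 = 13.72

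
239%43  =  24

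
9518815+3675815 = 13194630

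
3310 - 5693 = -2383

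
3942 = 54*73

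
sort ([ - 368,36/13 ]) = [ - 368, 36/13 ]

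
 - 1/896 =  - 1/896 = - 0.00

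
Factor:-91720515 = -3^1*5^1 * 59^1*61^1*1699^1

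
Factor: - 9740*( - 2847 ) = 2^2*3^1*5^1*13^1*73^1*487^1 = 27729780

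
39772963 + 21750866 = 61523829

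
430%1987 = 430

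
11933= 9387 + 2546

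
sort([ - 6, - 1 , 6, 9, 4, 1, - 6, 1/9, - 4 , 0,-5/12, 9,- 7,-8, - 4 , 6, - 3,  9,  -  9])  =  [  -  9, - 8, - 7,-6, - 6, - 4, - 4,-3, - 1, - 5/12, 0, 1/9, 1,4 , 6,6, 9,9, 9]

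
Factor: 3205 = 5^1*641^1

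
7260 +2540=9800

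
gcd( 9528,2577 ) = 3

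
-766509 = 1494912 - 2261421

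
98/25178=49/12589=0.00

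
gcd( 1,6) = 1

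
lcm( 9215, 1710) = 165870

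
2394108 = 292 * 8199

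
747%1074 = 747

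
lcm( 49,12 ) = 588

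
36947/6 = 36947/6 = 6157.83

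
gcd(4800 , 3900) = 300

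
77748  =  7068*11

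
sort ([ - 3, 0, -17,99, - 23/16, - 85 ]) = [ - 85, - 17, - 3, - 23/16,0,99 ] 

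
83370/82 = 1016 + 29/41 = 1016.71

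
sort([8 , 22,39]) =[ 8,22 , 39 ]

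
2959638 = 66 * 44843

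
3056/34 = 1528/17 = 89.88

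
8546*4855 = 41490830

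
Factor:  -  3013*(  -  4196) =12642548 = 2^2*23^1*131^1 * 1049^1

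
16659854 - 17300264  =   - 640410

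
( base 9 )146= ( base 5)443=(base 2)1111011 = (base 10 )123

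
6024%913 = 546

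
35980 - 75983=  -  40003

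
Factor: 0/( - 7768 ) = 0^1=0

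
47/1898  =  47/1898 = 0.02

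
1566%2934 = 1566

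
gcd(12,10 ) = 2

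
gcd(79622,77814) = 2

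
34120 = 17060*2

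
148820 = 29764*5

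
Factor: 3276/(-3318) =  - 2^1*3^1*13^1 * 79^( - 1 )  =  -78/79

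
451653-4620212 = -4168559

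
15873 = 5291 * 3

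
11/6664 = 11/6664 = 0.00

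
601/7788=601/7788 =0.08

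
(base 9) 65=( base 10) 59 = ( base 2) 111011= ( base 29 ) 21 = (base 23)2d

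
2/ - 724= - 1/362 = - 0.00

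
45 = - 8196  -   - 8241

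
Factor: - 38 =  - 2^1*19^1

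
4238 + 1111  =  5349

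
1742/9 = 193 + 5/9=193.56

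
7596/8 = 949+1/2 = 949.50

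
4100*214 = 877400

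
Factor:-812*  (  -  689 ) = 2^2 * 7^1*13^1*29^1*53^1 = 559468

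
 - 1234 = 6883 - 8117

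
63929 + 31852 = 95781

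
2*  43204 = 86408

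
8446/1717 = 8446/1717= 4.92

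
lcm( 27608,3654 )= 248472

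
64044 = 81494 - 17450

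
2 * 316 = 632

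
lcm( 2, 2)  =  2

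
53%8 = 5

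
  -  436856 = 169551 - 606407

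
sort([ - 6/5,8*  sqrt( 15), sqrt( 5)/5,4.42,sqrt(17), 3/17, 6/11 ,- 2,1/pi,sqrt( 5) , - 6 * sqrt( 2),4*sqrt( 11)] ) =[ -6 * sqrt( 2 ),  -  2,-6/5, 3/17 , 1/pi, sqrt( 5)/5,6/11,sqrt( 5), sqrt ( 17 ),4.42,4*sqrt( 11), 8* sqrt( 15)] 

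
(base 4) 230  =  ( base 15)2e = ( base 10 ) 44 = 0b101100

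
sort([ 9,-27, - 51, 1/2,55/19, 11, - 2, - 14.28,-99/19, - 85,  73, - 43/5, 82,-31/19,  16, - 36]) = [ - 85, - 51 ,-36, - 27,-14.28,  -  43/5,  -  99/19, - 2,-31/19, 1/2 , 55/19 , 9, 11, 16 , 73, 82 ]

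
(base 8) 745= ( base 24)K5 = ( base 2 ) 111100101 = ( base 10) 485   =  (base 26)ih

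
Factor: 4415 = 5^1*883^1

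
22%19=3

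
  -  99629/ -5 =99629/5 = 19925.80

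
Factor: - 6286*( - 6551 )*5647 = 232541122142 = 2^1*7^1*449^1*5647^1*6551^1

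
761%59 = 53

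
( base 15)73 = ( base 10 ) 108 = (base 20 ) 58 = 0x6c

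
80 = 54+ 26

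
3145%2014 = 1131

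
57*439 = 25023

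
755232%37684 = 1552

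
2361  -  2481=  - 120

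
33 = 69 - 36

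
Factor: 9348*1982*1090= 2^4* 3^1*5^1*19^1*41^1*109^1*991^1 = 20195232240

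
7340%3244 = 852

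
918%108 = 54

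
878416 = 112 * 7843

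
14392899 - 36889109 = - 22496210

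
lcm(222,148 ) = 444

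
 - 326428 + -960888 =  - 1287316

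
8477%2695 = 392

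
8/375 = 8/375  =  0.02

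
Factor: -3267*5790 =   -  2^1*3^4 * 5^1 *11^2*193^1 = -18915930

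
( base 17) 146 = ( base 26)DP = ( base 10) 363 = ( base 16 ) 16B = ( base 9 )443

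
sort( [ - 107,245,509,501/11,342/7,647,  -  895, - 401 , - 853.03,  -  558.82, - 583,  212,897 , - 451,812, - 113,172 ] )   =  [ - 895, - 853.03,-583,  -  558.82,-451, - 401, - 113,  -  107,501/11,342/7 , 172,  212, 245,509,647,812, 897]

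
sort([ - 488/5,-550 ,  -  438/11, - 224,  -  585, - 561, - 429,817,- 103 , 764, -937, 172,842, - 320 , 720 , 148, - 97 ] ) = [ - 937 , - 585, - 561,  -  550, - 429, -320 ,-224, - 103, - 488/5, - 97 , -438/11, 148 , 172, 720, 764,817, 842]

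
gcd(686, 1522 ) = 2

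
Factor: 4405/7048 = 5/8 = 2^(-3 )*5^1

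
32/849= 32/849 = 0.04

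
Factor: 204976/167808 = 557/456 = 2^( - 3 )*3^( - 1)*19^(- 1)*557^1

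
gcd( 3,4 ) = 1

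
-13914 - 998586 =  - 1012500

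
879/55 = 15 + 54/55 = 15.98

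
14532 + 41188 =55720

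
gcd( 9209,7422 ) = 1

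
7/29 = 7/29 = 0.24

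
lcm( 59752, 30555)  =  2688840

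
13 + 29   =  42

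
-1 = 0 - 1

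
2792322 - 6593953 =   -  3801631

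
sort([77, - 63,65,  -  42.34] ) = [-63, - 42.34,65,77 ] 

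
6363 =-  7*( - 909)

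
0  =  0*772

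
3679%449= 87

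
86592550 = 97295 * 890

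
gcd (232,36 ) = 4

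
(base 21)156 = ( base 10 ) 552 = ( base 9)673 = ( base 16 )228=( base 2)1000101000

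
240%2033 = 240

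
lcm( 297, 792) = 2376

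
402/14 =201/7 = 28.71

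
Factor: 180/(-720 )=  - 1/4 = -2^(-2)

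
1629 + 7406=9035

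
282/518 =141/259 = 0.54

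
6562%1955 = 697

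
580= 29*20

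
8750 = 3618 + 5132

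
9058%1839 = 1702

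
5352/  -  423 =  - 13 + 49/141= - 12.65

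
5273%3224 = 2049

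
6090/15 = 406 = 406.00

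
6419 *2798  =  17960362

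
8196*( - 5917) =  - 48495732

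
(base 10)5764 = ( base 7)22543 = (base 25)95E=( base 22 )BK0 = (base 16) 1684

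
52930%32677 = 20253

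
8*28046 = 224368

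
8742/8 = 4371/4 = 1092.75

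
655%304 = 47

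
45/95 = 9/19 = 0.47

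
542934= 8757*62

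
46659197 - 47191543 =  - 532346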